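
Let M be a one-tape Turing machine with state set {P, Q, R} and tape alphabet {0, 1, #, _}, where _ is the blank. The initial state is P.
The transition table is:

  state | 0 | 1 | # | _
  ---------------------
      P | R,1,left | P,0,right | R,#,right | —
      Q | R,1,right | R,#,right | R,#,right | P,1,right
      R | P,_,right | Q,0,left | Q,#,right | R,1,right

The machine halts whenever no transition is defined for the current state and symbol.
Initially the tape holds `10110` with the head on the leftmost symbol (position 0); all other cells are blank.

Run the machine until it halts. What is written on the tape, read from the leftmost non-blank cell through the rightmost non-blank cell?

state=P head=0 tape=[1]0110_   (P,1)→(P,0,right)
state=P head=1 tape=0[0]110_   (P,0)→(R,1,left)
state=R head=0 tape=[0]1110_   (R,0)→(P,_,right)
state=P head=1 tape=_[1]110_   (P,1)→(P,0,right)
state=P head=2 tape=_0[1]10_   (P,1)→(P,0,right)
state=P head=3 tape=_00[1]0_   (P,1)→(P,0,right)
state=P head=4 tape=_000[0]_   (P,0)→(R,1,left)
state=R head=3 tape=_00[0]1_   (R,0)→(P,_,right)
state=P head=4 tape=_00_[1]_   (P,1)→(P,0,right)
state=P head=5 tape=_00_0[_]
The non-blank tape span at halt is 00_0.

00_0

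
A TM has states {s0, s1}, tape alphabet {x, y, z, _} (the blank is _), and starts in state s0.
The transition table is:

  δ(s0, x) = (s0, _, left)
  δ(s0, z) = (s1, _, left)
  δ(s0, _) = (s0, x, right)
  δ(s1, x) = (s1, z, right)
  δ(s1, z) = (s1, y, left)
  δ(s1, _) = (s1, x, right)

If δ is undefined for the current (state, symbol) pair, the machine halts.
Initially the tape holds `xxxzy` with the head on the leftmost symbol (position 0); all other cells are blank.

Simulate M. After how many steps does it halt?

state=s0 head=0 tape=___[x]xxzy   (s0,x)→(s0,_,left)
state=s0 head=-1 tape=__[_]_xxzy   (s0,_)→(s0,x,right)
state=s0 head=0 tape=__x[_]xxzy   (s0,_)→(s0,x,right)
state=s0 head=1 tape=__xx[x]xzy   (s0,x)→(s0,_,left)
state=s0 head=0 tape=__x[x]_xzy   (s0,x)→(s0,_,left)
state=s0 head=-1 tape=__[x]__xzy   (s0,x)→(s0,_,left)
state=s0 head=-2 tape=_[_]___xzy   (s0,_)→(s0,x,right)
state=s0 head=-1 tape=_x[_]__xzy   (s0,_)→(s0,x,right)
state=s0 head=0 tape=_xx[_]_xzy   (s0,_)→(s0,x,right)
state=s0 head=1 tape=_xxx[_]xzy   (s0,_)→(s0,x,right)
state=s0 head=2 tape=_xxxx[x]zy   (s0,x)→(s0,_,left)
state=s0 head=1 tape=_xxx[x]_zy   (s0,x)→(s0,_,left)
state=s0 head=0 tape=_xx[x]__zy   (s0,x)→(s0,_,left)
state=s0 head=-1 tape=_x[x]___zy   (s0,x)→(s0,_,left)
state=s0 head=-2 tape=_[x]____zy   (s0,x)→(s0,_,left)
state=s0 head=-3 tape=[_]_____zy   (s0,_)→(s0,x,right)
state=s0 head=-2 tape=x[_]____zy   (s0,_)→(s0,x,right)
state=s0 head=-1 tape=xx[_]___zy   (s0,_)→(s0,x,right)
state=s0 head=0 tape=xxx[_]__zy   (s0,_)→(s0,x,right)
state=s0 head=1 tape=xxxx[_]_zy   (s0,_)→(s0,x,right)
state=s0 head=2 tape=xxxxx[_]zy   (s0,_)→(s0,x,right)
state=s0 head=3 tape=xxxxxx[z]y   (s0,z)→(s1,_,left)
state=s1 head=2 tape=xxxxx[x]_y   (s1,x)→(s1,z,right)
state=s1 head=3 tape=xxxxxz[_]y   (s1,_)→(s1,x,right)
state=s1 head=4 tape=xxxxxzx[y]
M halts after 24 transitions.

24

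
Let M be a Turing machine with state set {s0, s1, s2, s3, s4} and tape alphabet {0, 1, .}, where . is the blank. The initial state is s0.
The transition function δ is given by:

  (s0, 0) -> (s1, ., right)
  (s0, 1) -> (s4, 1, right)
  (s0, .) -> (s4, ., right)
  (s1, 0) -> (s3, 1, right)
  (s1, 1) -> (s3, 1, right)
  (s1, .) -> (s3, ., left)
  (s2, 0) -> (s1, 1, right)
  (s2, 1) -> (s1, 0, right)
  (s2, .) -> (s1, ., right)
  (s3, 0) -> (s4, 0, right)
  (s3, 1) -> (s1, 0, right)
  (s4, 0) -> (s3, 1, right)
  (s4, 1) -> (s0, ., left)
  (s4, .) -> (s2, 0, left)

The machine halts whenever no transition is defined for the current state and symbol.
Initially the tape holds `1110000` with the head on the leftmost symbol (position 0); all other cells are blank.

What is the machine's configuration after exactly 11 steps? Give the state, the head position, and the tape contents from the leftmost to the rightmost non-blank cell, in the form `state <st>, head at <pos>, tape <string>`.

state=s0 head=0 tape=[1]110000.   (s0,1)→(s4,1,right)
state=s4 head=1 tape=1[1]10000.   (s4,1)→(s0,.,left)
state=s0 head=0 tape=[1].10000.   (s0,1)→(s4,1,right)
state=s4 head=1 tape=1[.]10000.   (s4,.)→(s2,0,left)
state=s2 head=0 tape=[1]010000.   (s2,1)→(s1,0,right)
state=s1 head=1 tape=0[0]10000.   (s1,0)→(s3,1,right)
state=s3 head=2 tape=01[1]0000.   (s3,1)→(s1,0,right)
state=s1 head=3 tape=010[0]000.   (s1,0)→(s3,1,right)
state=s3 head=4 tape=0101[0]00.   (s3,0)→(s4,0,right)
state=s4 head=5 tape=01010[0]0.   (s4,0)→(s3,1,right)
state=s3 head=6 tape=010101[0].   (s3,0)→(s4,0,right)
state=s4 head=7 tape=0101010[.]
After 11 steps: state s4, head at 7, tape 0101010.

state s4, head at 7, tape 0101010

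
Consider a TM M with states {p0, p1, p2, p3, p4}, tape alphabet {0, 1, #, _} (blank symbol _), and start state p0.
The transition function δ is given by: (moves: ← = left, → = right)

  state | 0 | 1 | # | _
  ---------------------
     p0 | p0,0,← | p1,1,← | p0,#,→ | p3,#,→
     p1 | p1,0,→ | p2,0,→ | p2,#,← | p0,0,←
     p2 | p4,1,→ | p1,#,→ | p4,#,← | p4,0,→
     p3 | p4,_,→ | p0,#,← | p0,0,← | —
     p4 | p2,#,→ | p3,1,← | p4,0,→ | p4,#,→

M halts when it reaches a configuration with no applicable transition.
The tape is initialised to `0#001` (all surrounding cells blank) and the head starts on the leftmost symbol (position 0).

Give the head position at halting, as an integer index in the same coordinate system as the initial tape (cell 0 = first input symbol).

3

state=p0 head=0 tape=_[0]#001   (p0,0)→(p0,0,←)
state=p0 head=-1 tape=[_]0#001   (p0,_)→(p3,#,→)
state=p3 head=0 tape=#[0]#001   (p3,0)→(p4,_,→)
state=p4 head=1 tape=#_[#]001   (p4,#)→(p4,0,→)
state=p4 head=2 tape=#_0[0]01   (p4,0)→(p2,#,→)
state=p2 head=3 tape=#_0#[0]1   (p2,0)→(p4,1,→)
state=p4 head=4 tape=#_0#1[1]   (p4,1)→(p3,1,←)
state=p3 head=3 tape=#_0#[1]1   (p3,1)→(p0,#,←)
state=p0 head=2 tape=#_0[#]#1   (p0,#)→(p0,#,→)
state=p0 head=3 tape=#_0#[#]1   (p0,#)→(p0,#,→)
state=p0 head=4 tape=#_0##[1]   (p0,1)→(p1,1,←)
state=p1 head=3 tape=#_0#[#]1   (p1,#)→(p2,#,←)
state=p2 head=2 tape=#_0[#]#1   (p2,#)→(p4,#,←)
state=p4 head=1 tape=#_[0]##1   (p4,0)→(p2,#,→)
state=p2 head=2 tape=#_#[#]#1   (p2,#)→(p4,#,←)
state=p4 head=1 tape=#_[#]##1   (p4,#)→(p4,0,→)
state=p4 head=2 tape=#_0[#]#1   (p4,#)→(p4,0,→)
state=p4 head=3 tape=#_00[#]1   (p4,#)→(p4,0,→)
state=p4 head=4 tape=#_000[1]   (p4,1)→(p3,1,←)
state=p3 head=3 tape=#_00[0]1   (p3,0)→(p4,_,→)
state=p4 head=4 tape=#_00_[1]   (p4,1)→(p3,1,←)
state=p3 head=3 tape=#_00[_]1
At halt the head is at cell 3.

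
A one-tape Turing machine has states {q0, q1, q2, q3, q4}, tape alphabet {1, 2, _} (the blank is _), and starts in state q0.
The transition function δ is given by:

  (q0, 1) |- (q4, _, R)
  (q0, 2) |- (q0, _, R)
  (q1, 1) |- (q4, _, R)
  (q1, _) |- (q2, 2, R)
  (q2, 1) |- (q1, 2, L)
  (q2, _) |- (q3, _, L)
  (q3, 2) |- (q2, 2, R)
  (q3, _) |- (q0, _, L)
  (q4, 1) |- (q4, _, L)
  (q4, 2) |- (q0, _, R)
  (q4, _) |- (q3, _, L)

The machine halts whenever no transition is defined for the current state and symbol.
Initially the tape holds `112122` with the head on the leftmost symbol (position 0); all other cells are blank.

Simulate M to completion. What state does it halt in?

q0

q0 | __[1]12122   read 1 → write _, move R, go to q4
q4 | ___[1]2122   read 1 → write _, move L, go to q4
q4 | __[_]_2122   read _ → write _, move L, go to q3
q3 | _[_]__2122   read _ → write _, move L, go to q0
q0 | [_]___2122
No transition is defined for (q0, _); M halts in state q0.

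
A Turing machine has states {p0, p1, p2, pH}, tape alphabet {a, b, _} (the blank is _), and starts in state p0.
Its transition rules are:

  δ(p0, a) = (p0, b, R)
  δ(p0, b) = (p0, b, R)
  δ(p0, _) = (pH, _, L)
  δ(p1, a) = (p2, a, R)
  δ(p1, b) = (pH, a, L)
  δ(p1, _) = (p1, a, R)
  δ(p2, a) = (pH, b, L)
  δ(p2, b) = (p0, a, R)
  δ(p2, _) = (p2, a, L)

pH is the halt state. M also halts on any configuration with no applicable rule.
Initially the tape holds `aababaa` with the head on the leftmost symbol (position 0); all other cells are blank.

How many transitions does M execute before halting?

p0 | [a]ababaa_   read a → write b, move R, go to p0
p0 | b[a]babaa_   read a → write b, move R, go to p0
p0 | bb[b]abaa_   read b → write b, move R, go to p0
p0 | bbb[a]baa_   read a → write b, move R, go to p0
p0 | bbbb[b]aa_   read b → write b, move R, go to p0
p0 | bbbbb[a]a_   read a → write b, move R, go to p0
p0 | bbbbbb[a]_   read a → write b, move R, go to p0
p0 | bbbbbbb[_]   read _ → write _, move L, go to pH
pH | bbbbbb[b]_
M halts after 8 transitions.

8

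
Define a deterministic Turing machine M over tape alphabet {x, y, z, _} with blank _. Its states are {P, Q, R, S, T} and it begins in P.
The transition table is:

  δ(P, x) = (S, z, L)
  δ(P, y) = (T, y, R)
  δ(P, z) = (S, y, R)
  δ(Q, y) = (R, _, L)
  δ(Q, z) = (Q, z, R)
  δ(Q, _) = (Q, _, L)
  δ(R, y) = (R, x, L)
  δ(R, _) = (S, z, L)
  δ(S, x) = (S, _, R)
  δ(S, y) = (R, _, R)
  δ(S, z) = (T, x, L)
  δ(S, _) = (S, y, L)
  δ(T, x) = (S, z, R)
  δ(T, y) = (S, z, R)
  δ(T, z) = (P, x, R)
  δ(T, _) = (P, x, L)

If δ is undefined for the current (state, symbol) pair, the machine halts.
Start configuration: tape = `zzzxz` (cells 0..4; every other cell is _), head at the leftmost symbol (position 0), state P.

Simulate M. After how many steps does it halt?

12

state=P head=0 tape=[z]zzxz   (P,z)→(S,y,R)
state=S head=1 tape=y[z]zxz   (S,z)→(T,x,L)
state=T head=0 tape=[y]xzxz   (T,y)→(S,z,R)
state=S head=1 tape=z[x]zxz   (S,x)→(S,_,R)
state=S head=2 tape=z_[z]xz   (S,z)→(T,x,L)
state=T head=1 tape=z[_]xxz   (T,_)→(P,x,L)
state=P head=0 tape=[z]xxxz   (P,z)→(S,y,R)
state=S head=1 tape=y[x]xxz   (S,x)→(S,_,R)
state=S head=2 tape=y_[x]xz   (S,x)→(S,_,R)
state=S head=3 tape=y__[x]z   (S,x)→(S,_,R)
state=S head=4 tape=y___[z]   (S,z)→(T,x,L)
state=T head=3 tape=y__[_]x   (T,_)→(P,x,L)
state=P head=2 tape=y_[_]xx
M halts after 12 transitions.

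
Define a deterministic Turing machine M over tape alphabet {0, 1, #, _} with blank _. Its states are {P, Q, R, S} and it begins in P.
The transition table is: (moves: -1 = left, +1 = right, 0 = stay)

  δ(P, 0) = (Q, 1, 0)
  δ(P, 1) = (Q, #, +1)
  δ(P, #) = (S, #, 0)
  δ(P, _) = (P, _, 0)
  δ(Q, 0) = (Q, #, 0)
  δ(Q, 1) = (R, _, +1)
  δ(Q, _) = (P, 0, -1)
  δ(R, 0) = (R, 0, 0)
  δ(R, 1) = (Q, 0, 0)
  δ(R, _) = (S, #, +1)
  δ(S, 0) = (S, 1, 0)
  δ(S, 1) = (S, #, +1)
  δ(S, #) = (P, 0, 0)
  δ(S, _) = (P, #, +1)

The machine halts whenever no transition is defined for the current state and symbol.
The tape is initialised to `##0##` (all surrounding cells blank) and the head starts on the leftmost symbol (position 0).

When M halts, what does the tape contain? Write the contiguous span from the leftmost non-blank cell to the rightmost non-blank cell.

#0##

state=P head=0 tape=[#]#0##   (P,#)→(S,#,0)
state=S head=0 tape=[#]#0##   (S,#)→(P,0,0)
state=P head=0 tape=[0]#0##   (P,0)→(Q,1,0)
state=Q head=0 tape=[1]#0##   (Q,1)→(R,_,+1)
state=R head=1 tape=_[#]0##
The non-blank tape span at halt is #0##.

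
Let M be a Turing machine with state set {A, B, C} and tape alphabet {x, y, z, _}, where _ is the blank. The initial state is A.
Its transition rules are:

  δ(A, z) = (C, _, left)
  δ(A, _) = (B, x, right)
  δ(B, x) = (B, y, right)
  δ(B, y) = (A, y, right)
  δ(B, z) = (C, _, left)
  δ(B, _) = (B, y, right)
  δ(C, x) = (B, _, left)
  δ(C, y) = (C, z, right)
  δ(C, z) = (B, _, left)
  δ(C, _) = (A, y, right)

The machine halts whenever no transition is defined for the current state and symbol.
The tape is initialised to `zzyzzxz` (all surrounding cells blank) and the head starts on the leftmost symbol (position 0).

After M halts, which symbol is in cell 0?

state=A head=0 tape=_[z]zyzzxz   (A,z)→(C,_,left)
state=C head=-1 tape=[_]_zyzzxz   (C,_)→(A,y,right)
state=A head=0 tape=y[_]zyzzxz   (A,_)→(B,x,right)
state=B head=1 tape=yx[z]yzzxz   (B,z)→(C,_,left)
state=C head=0 tape=y[x]_yzzxz   (C,x)→(B,_,left)
state=B head=-1 tape=[y]__yzzxz   (B,y)→(A,y,right)
state=A head=0 tape=y[_]_yzzxz   (A,_)→(B,x,right)
state=B head=1 tape=yx[_]yzzxz   (B,_)→(B,y,right)
state=B head=2 tape=yxy[y]zzxz   (B,y)→(A,y,right)
state=A head=3 tape=yxyy[z]zxz   (A,z)→(C,_,left)
state=C head=2 tape=yxy[y]_zxz   (C,y)→(C,z,right)
state=C head=3 tape=yxyz[_]zxz   (C,_)→(A,y,right)
state=A head=4 tape=yxyzy[z]xz   (A,z)→(C,_,left)
state=C head=3 tape=yxyz[y]_xz   (C,y)→(C,z,right)
state=C head=4 tape=yxyzz[_]xz   (C,_)→(A,y,right)
state=A head=5 tape=yxyzzy[x]z
Cell 0 holds x when M halts.

x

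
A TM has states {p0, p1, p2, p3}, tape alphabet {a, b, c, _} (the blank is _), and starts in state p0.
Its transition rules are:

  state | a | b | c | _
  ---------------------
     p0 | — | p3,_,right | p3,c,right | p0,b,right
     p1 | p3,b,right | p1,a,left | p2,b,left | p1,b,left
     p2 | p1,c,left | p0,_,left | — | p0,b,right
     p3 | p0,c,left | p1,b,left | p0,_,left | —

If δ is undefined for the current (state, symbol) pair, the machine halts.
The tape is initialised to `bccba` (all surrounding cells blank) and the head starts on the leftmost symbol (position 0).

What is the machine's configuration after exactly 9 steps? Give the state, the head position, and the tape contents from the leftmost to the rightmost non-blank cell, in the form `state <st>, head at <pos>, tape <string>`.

state p3, head at 1, tape bba

p0 | [b]ccba   read b → write _, move right, go to p3
p3 | _[c]cba   read c → write _, move left, go to p0
p0 | [_]_cba   read _ → write b, move right, go to p0
p0 | b[_]cba   read _ → write b, move right, go to p0
p0 | bb[c]ba   read c → write c, move right, go to p3
p3 | bbc[b]a   read b → write b, move left, go to p1
p1 | bb[c]ba   read c → write b, move left, go to p2
p2 | b[b]bba   read b → write _, move left, go to p0
p0 | [b]_bba   read b → write _, move right, go to p3
p3 | _[_]bba
After 9 steps: state p3, head at 1, tape bba.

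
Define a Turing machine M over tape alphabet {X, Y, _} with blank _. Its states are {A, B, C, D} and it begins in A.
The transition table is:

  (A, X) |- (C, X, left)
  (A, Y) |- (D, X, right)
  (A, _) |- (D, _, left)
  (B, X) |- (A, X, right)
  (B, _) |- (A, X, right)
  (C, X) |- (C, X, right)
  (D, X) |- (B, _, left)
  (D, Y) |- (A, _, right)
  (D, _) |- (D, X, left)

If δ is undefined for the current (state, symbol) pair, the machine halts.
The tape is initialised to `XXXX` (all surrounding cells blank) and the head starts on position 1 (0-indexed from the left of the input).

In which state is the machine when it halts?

C

state=A head=1 tape=X[X]XX_   (A,X)→(C,X,left)
state=C head=0 tape=[X]XXX_   (C,X)→(C,X,right)
state=C head=1 tape=X[X]XX_   (C,X)→(C,X,right)
state=C head=2 tape=XX[X]X_   (C,X)→(C,X,right)
state=C head=3 tape=XXX[X]_   (C,X)→(C,X,right)
state=C head=4 tape=XXXX[_]
No transition is defined for (C, _); M halts in state C.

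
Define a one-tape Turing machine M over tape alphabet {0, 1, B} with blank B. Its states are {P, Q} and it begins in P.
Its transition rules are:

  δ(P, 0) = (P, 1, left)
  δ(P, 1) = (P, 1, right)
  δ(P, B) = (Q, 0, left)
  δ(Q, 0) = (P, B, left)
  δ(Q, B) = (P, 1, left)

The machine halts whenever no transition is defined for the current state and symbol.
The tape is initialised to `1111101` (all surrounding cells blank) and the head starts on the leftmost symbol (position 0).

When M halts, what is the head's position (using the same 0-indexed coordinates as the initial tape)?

6

state=P head=0 tape=[1]111101B   (P,1)→(P,1,right)
state=P head=1 tape=1[1]11101B   (P,1)→(P,1,right)
state=P head=2 tape=11[1]1101B   (P,1)→(P,1,right)
state=P head=3 tape=111[1]101B   (P,1)→(P,1,right)
state=P head=4 tape=1111[1]01B   (P,1)→(P,1,right)
state=P head=5 tape=11111[0]1B   (P,0)→(P,1,left)
state=P head=4 tape=1111[1]11B   (P,1)→(P,1,right)
state=P head=5 tape=11111[1]1B   (P,1)→(P,1,right)
state=P head=6 tape=111111[1]B   (P,1)→(P,1,right)
state=P head=7 tape=1111111[B]   (P,B)→(Q,0,left)
state=Q head=6 tape=111111[1]0
At halt the head is at cell 6.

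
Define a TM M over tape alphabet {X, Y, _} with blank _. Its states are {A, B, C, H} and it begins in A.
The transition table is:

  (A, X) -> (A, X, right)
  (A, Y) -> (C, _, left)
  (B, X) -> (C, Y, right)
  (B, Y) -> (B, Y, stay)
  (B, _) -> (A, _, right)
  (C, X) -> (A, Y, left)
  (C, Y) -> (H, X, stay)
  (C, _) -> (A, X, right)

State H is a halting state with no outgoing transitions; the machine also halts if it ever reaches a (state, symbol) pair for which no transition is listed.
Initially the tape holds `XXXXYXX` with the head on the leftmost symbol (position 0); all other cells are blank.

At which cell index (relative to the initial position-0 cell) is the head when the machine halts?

-1

A | _[X]XXXYXX   read X → write X, move right, go to A
A | _X[X]XXYXX   read X → write X, move right, go to A
A | _XX[X]XYXX   read X → write X, move right, go to A
A | _XXX[X]YXX   read X → write X, move right, go to A
A | _XXXX[Y]XX   read Y → write _, move left, go to C
C | _XXX[X]_XX   read X → write Y, move left, go to A
A | _XX[X]Y_XX   read X → write X, move right, go to A
A | _XXX[Y]_XX   read Y → write _, move left, go to C
C | _XX[X]__XX   read X → write Y, move left, go to A
A | _X[X]Y__XX   read X → write X, move right, go to A
A | _XX[Y]__XX   read Y → write _, move left, go to C
C | _X[X]___XX   read X → write Y, move left, go to A
A | _[X]Y___XX   read X → write X, move right, go to A
A | _X[Y]___XX   read Y → write _, move left, go to C
C | _[X]____XX   read X → write Y, move left, go to A
A | [_]Y____XX
At halt the head is at cell -1.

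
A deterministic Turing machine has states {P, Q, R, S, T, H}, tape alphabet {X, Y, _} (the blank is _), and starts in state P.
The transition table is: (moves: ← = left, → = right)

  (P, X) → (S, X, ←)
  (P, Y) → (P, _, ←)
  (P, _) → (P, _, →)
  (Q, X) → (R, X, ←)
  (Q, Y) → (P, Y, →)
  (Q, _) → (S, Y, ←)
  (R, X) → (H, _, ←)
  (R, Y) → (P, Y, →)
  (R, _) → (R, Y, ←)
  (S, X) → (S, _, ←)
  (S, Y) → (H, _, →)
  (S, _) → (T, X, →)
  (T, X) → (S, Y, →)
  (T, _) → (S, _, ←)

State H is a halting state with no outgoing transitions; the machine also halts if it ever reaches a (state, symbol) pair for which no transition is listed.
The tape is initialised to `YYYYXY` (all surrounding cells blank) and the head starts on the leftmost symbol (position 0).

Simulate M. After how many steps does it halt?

P | _[Y]YYYXY_   read Y → write _, move ←, go to P
P | [_]_YYYXY_   read _ → write _, move →, go to P
P | _[_]YYYXY_   read _ → write _, move →, go to P
P | __[Y]YYXY_   read Y → write _, move ←, go to P
P | _[_]_YYXY_   read _ → write _, move →, go to P
P | __[_]YYXY_   read _ → write _, move →, go to P
P | ___[Y]YXY_   read Y → write _, move ←, go to P
P | __[_]_YXY_   read _ → write _, move →, go to P
P | ___[_]YXY_   read _ → write _, move →, go to P
P | ____[Y]XY_   read Y → write _, move ←, go to P
P | ___[_]_XY_   read _ → write _, move →, go to P
P | ____[_]XY_   read _ → write _, move →, go to P
P | _____[X]Y_   read X → write X, move ←, go to S
S | ____[_]XY_   read _ → write X, move →, go to T
T | ____X[X]Y_   read X → write Y, move →, go to S
S | ____XY[Y]_   read Y → write _, move →, go to H
H | ____XY_[_]
M halts after 16 transitions.

16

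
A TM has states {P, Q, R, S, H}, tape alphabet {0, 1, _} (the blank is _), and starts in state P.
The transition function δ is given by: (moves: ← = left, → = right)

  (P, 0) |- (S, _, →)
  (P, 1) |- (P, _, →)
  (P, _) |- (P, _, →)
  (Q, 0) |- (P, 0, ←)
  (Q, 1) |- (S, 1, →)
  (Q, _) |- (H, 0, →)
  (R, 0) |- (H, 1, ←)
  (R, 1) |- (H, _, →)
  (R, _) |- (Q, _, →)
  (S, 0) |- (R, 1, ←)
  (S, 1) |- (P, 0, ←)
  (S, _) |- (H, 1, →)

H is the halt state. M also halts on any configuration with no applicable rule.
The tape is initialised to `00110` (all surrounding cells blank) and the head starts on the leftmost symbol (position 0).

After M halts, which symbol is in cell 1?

state=P head=0 tape=[0]0110__   (P,0)→(S,_,→)
state=S head=1 tape=_[0]110__   (S,0)→(R,1,←)
state=R head=0 tape=[_]1110__   (R,_)→(Q,_,→)
state=Q head=1 tape=_[1]110__   (Q,1)→(S,1,→)
state=S head=2 tape=_1[1]10__   (S,1)→(P,0,←)
state=P head=1 tape=_[1]010__   (P,1)→(P,_,→)
state=P head=2 tape=__[0]10__   (P,0)→(S,_,→)
state=S head=3 tape=___[1]0__   (S,1)→(P,0,←)
state=P head=2 tape=__[_]00__   (P,_)→(P,_,→)
state=P head=3 tape=___[0]0__   (P,0)→(S,_,→)
state=S head=4 tape=____[0]__   (S,0)→(R,1,←)
state=R head=3 tape=___[_]1__   (R,_)→(Q,_,→)
state=Q head=4 tape=____[1]__   (Q,1)→(S,1,→)
state=S head=5 tape=____1[_]_   (S,_)→(H,1,→)
state=H head=6 tape=____11[_]
Cell 1 holds _ when M halts.

_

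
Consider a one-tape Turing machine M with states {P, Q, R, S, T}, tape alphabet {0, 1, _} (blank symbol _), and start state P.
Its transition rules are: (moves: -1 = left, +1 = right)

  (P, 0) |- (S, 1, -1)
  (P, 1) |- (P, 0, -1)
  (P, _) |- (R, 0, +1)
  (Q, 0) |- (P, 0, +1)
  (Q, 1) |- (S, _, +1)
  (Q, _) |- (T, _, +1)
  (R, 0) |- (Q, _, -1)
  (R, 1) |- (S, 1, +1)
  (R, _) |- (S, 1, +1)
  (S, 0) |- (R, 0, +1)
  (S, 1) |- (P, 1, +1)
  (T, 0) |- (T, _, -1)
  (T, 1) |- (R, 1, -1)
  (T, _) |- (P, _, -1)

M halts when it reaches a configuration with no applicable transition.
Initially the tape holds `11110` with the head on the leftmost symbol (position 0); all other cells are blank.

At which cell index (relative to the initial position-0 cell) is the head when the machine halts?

P | _[1]1110__   read 1 → write 0, move -1, go to P
P | [_]01110__   read _ → write 0, move +1, go to R
R | 0[0]1110__   read 0 → write _, move -1, go to Q
Q | [0]_1110__   read 0 → write 0, move +1, go to P
P | 0[_]1110__   read _ → write 0, move +1, go to R
R | 00[1]110__   read 1 → write 1, move +1, go to S
S | 001[1]10__   read 1 → write 1, move +1, go to P
P | 0011[1]0__   read 1 → write 0, move -1, go to P
P | 001[1]00__   read 1 → write 0, move -1, go to P
P | 00[1]000__   read 1 → write 0, move -1, go to P
P | 0[0]0000__   read 0 → write 1, move -1, go to S
S | [0]10000__   read 0 → write 0, move +1, go to R
R | 0[1]0000__   read 1 → write 1, move +1, go to S
S | 01[0]000__   read 0 → write 0, move +1, go to R
R | 010[0]00__   read 0 → write _, move -1, go to Q
Q | 01[0]_00__   read 0 → write 0, move +1, go to P
P | 010[_]00__   read _ → write 0, move +1, go to R
R | 0100[0]0__   read 0 → write _, move -1, go to Q
Q | 010[0]_0__   read 0 → write 0, move +1, go to P
P | 0100[_]0__   read _ → write 0, move +1, go to R
R | 01000[0]__   read 0 → write _, move -1, go to Q
Q | 0100[0]___   read 0 → write 0, move +1, go to P
P | 01000[_]__   read _ → write 0, move +1, go to R
R | 010000[_]_   read _ → write 1, move +1, go to S
S | 0100001[_]
At halt the head is at cell 6.

6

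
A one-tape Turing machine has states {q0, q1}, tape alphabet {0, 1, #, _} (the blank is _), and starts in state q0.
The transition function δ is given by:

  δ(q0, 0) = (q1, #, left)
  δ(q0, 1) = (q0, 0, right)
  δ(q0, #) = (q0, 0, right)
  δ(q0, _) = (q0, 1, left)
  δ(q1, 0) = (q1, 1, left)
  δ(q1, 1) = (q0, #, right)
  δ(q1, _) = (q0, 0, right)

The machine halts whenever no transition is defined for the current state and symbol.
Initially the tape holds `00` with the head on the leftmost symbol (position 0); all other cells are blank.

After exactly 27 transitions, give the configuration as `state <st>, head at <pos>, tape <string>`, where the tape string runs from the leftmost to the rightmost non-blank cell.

q0 | ___[0]0__   read 0 → write #, move left, go to q1
q1 | __[_]#0__   read _ → write 0, move right, go to q0
q0 | __0[#]0__   read # → write 0, move right, go to q0
q0 | __00[0]__   read 0 → write #, move left, go to q1
q1 | __0[0]#__   read 0 → write 1, move left, go to q1
q1 | __[0]1#__   read 0 → write 1, move left, go to q1
q1 | _[_]11#__   read _ → write 0, move right, go to q0
q0 | _0[1]1#__   read 1 → write 0, move right, go to q0
q0 | _00[1]#__   read 1 → write 0, move right, go to q0
q0 | _000[#]__   read # → write 0, move right, go to q0
q0 | _0000[_]_   read _ → write 1, move left, go to q0
q0 | _000[0]1_   read 0 → write #, move left, go to q1
q1 | _00[0]#1_   read 0 → write 1, move left, go to q1
q1 | _0[0]1#1_   read 0 → write 1, move left, go to q1
q1 | _[0]11#1_   read 0 → write 1, move left, go to q1
q1 | [_]111#1_   read _ → write 0, move right, go to q0
q0 | 0[1]11#1_   read 1 → write 0, move right, go to q0
q0 | 00[1]1#1_   read 1 → write 0, move right, go to q0
q0 | 000[1]#1_   read 1 → write 0, move right, go to q0
q0 | 0000[#]1_   read # → write 0, move right, go to q0
q0 | 00000[1]_   read 1 → write 0, move right, go to q0
q0 | 000000[_]   read _ → write 1, move left, go to q0
q0 | 00000[0]1   read 0 → write #, move left, go to q1
q1 | 0000[0]#1   read 0 → write 1, move left, go to q1
q1 | 000[0]1#1   read 0 → write 1, move left, go to q1
q1 | 00[0]11#1   read 0 → write 1, move left, go to q1
q1 | 0[0]111#1   read 0 → write 1, move left, go to q1
q1 | [0]1111#1
After 27 steps: state q1, head at -3, tape 01111#1.

state q1, head at -3, tape 01111#1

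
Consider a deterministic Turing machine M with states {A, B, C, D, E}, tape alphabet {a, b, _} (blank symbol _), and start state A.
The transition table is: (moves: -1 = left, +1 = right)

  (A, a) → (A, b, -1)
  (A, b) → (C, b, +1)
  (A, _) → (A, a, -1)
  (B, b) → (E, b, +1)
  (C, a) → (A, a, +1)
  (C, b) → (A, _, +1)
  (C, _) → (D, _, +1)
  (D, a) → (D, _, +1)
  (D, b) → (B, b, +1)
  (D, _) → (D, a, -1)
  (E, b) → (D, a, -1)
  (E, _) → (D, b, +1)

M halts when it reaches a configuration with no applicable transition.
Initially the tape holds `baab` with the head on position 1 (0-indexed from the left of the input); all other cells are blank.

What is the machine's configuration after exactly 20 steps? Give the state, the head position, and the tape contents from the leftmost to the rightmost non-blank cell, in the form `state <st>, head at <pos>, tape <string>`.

state=A head=1 tape=b[a]ab___   (A,a)→(A,b,-1)
state=A head=0 tape=[b]bab___   (A,b)→(C,b,+1)
state=C head=1 tape=b[b]ab___   (C,b)→(A,_,+1)
state=A head=2 tape=b_[a]b___   (A,a)→(A,b,-1)
state=A head=1 tape=b[_]bb___   (A,_)→(A,a,-1)
state=A head=0 tape=[b]abb___   (A,b)→(C,b,+1)
state=C head=1 tape=b[a]bb___   (C,a)→(A,a,+1)
state=A head=2 tape=ba[b]b___   (A,b)→(C,b,+1)
state=C head=3 tape=bab[b]___   (C,b)→(A,_,+1)
state=A head=4 tape=bab_[_]__   (A,_)→(A,a,-1)
state=A head=3 tape=bab[_]a__   (A,_)→(A,a,-1)
state=A head=2 tape=ba[b]aa__   (A,b)→(C,b,+1)
state=C head=3 tape=bab[a]a__   (C,a)→(A,a,+1)
state=A head=4 tape=baba[a]__   (A,a)→(A,b,-1)
state=A head=3 tape=bab[a]b__   (A,a)→(A,b,-1)
state=A head=2 tape=ba[b]bb__   (A,b)→(C,b,+1)
state=C head=3 tape=bab[b]b__   (C,b)→(A,_,+1)
state=A head=4 tape=bab_[b]__   (A,b)→(C,b,+1)
state=C head=5 tape=bab_b[_]_   (C,_)→(D,_,+1)
state=D head=6 tape=bab_b_[_]   (D,_)→(D,a,-1)
state=D head=5 tape=bab_b[_]a
After 20 steps: state D, head at 5, tape bab_b_a.

state D, head at 5, tape bab_b_a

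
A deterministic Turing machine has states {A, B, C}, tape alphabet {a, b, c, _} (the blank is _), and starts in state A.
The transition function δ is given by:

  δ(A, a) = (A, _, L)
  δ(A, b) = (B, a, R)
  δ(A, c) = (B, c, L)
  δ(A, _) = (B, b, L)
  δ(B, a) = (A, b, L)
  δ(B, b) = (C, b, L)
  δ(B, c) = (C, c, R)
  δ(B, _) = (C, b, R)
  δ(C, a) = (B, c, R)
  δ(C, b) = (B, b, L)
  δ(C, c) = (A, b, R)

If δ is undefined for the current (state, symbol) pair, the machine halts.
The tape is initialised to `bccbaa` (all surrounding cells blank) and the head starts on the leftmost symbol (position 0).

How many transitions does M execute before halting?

A | [b]ccbaa__   read b → write a, move R, go to B
B | a[c]cbaa__   read c → write c, move R, go to C
C | ac[c]baa__   read c → write b, move R, go to A
A | acb[b]aa__   read b → write a, move R, go to B
B | acba[a]a__   read a → write b, move L, go to A
A | acb[a]ba__   read a → write _, move L, go to A
A | ac[b]_ba__   read b → write a, move R, go to B
B | aca[_]ba__   read _ → write b, move R, go to C
C | acab[b]a__   read b → write b, move L, go to B
B | aca[b]ba__   read b → write b, move L, go to C
C | ac[a]bba__   read a → write c, move R, go to B
B | acc[b]ba__   read b → write b, move L, go to C
C | ac[c]bba__   read c → write b, move R, go to A
A | acb[b]ba__   read b → write a, move R, go to B
B | acba[b]a__   read b → write b, move L, go to C
C | acb[a]ba__   read a → write c, move R, go to B
B | acbc[b]a__   read b → write b, move L, go to C
C | acb[c]ba__   read c → write b, move R, go to A
A | acbb[b]a__   read b → write a, move R, go to B
B | acbba[a]__   read a → write b, move L, go to A
A | acbb[a]b__   read a → write _, move L, go to A
A | acb[b]_b__   read b → write a, move R, go to B
B | acba[_]b__   read _ → write b, move R, go to C
C | acbab[b]__   read b → write b, move L, go to B
B | acba[b]b__   read b → write b, move L, go to C
C | acb[a]bb__   read a → write c, move R, go to B
B | acbc[b]b__   read b → write b, move L, go to C
C | acb[c]bb__   read c → write b, move R, go to A
A | acbb[b]b__   read b → write a, move R, go to B
B | acbba[b]__   read b → write b, move L, go to C
C | acbb[a]b__   read a → write c, move R, go to B
B | acbbc[b]__   read b → write b, move L, go to C
C | acbb[c]b__   read c → write b, move R, go to A
A | acbbb[b]__   read b → write a, move R, go to B
B | acbbba[_]_   read _ → write b, move R, go to C
C | acbbbab[_]
M halts after 35 transitions.

35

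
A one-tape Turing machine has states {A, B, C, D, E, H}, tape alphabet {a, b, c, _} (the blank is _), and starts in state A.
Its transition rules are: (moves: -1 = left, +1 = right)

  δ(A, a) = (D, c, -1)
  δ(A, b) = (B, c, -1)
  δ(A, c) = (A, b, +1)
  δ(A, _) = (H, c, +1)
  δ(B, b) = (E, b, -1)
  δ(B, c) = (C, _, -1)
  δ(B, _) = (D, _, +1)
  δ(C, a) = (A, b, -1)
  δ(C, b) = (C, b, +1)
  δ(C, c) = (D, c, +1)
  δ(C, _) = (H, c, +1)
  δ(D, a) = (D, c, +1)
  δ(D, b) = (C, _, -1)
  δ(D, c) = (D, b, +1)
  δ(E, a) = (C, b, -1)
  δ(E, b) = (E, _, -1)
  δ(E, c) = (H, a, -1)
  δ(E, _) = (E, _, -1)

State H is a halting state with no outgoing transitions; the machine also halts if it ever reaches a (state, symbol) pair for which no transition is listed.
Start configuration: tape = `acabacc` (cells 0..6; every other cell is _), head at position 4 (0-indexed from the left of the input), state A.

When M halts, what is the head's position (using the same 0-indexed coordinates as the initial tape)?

A | _acab[a]cc   read a → write c, move -1, go to D
D | _aca[b]ccc   read b → write _, move -1, go to C
C | _ac[a]_ccc   read a → write b, move -1, go to A
A | _a[c]b_ccc   read c → write b, move +1, go to A
A | _ab[b]_ccc   read b → write c, move -1, go to B
B | _a[b]c_ccc   read b → write b, move -1, go to E
E | _[a]bc_ccc   read a → write b, move -1, go to C
C | [_]bbc_ccc   read _ → write c, move +1, go to H
H | c[b]bc_ccc
At halt the head is at cell 0.

0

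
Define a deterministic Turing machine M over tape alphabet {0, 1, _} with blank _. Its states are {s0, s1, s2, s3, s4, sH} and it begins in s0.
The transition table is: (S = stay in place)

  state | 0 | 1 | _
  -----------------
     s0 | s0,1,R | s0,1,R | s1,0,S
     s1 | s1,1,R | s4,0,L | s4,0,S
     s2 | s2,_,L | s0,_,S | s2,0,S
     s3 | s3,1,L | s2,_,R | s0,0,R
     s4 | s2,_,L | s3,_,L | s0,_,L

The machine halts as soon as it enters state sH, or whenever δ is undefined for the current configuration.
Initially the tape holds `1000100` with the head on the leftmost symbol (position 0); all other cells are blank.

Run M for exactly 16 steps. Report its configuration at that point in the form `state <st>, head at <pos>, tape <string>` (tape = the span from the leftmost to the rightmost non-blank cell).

state s2, head at 7, tape 11111111

state=s0 head=0 tape=[1]000100__   (s0,1)→(s0,1,R)
state=s0 head=1 tape=1[0]00100__   (s0,0)→(s0,1,R)
state=s0 head=2 tape=11[0]0100__   (s0,0)→(s0,1,R)
state=s0 head=3 tape=111[0]100__   (s0,0)→(s0,1,R)
state=s0 head=4 tape=1111[1]00__   (s0,1)→(s0,1,R)
state=s0 head=5 tape=11111[0]0__   (s0,0)→(s0,1,R)
state=s0 head=6 tape=111111[0]__   (s0,0)→(s0,1,R)
state=s0 head=7 tape=1111111[_]_   (s0,_)→(s1,0,S)
state=s1 head=7 tape=1111111[0]_   (s1,0)→(s1,1,R)
state=s1 head=8 tape=11111111[_]   (s1,_)→(s4,0,S)
state=s4 head=8 tape=11111111[0]   (s4,0)→(s2,_,L)
state=s2 head=7 tape=1111111[1]_   (s2,1)→(s0,_,S)
state=s0 head=7 tape=1111111[_]_   (s0,_)→(s1,0,S)
state=s1 head=7 tape=1111111[0]_   (s1,0)→(s1,1,R)
state=s1 head=8 tape=11111111[_]   (s1,_)→(s4,0,S)
state=s4 head=8 tape=11111111[0]   (s4,0)→(s2,_,L)
state=s2 head=7 tape=1111111[1]_
After 16 steps: state s2, head at 7, tape 11111111.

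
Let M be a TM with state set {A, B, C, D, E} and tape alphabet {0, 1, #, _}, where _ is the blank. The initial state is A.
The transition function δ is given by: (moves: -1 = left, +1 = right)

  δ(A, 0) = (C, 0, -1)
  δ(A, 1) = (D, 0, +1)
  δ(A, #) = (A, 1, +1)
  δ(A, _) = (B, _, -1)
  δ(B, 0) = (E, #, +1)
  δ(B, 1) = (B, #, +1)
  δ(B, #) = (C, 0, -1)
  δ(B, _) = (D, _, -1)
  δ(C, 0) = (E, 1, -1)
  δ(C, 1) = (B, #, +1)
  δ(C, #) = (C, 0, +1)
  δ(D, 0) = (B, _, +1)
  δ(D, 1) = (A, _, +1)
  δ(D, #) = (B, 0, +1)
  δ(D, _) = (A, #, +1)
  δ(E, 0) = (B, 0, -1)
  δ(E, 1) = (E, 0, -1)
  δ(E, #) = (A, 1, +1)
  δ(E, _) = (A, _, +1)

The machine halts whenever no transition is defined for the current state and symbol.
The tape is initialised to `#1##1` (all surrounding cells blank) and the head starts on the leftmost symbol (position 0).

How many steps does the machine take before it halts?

19

A | _[#]1##1   read # → write 1, move +1, go to A
A | _1[1]##1   read 1 → write 0, move +1, go to D
D | _10[#]#1   read # → write 0, move +1, go to B
B | _100[#]1   read # → write 0, move -1, go to C
C | _10[0]01   read 0 → write 1, move -1, go to E
E | _1[0]101   read 0 → write 0, move -1, go to B
B | _[1]0101   read 1 → write #, move +1, go to B
B | _#[0]101   read 0 → write #, move +1, go to E
E | _##[1]01   read 1 → write 0, move -1, go to E
E | _#[#]001   read # → write 1, move +1, go to A
A | _#1[0]01   read 0 → write 0, move -1, go to C
C | _#[1]001   read 1 → write #, move +1, go to B
B | _##[0]01   read 0 → write #, move +1, go to E
E | _###[0]1   read 0 → write 0, move -1, go to B
B | _##[#]01   read # → write 0, move -1, go to C
C | _#[#]001   read # → write 0, move +1, go to C
C | _#0[0]01   read 0 → write 1, move -1, go to E
E | _#[0]101   read 0 → write 0, move -1, go to B
B | _[#]0101   read # → write 0, move -1, go to C
C | [_]00101
M halts after 19 transitions.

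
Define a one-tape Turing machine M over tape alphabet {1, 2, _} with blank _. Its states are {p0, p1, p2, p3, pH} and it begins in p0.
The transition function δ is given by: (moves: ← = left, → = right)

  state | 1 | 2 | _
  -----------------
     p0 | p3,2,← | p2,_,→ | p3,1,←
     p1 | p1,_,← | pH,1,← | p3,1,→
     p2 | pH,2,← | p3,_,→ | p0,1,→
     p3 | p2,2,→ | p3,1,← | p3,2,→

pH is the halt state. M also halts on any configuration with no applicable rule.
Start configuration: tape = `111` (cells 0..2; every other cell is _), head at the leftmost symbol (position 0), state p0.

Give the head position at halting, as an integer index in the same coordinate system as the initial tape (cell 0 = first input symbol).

-1

state=p0 head=0 tape=__[1]11   (p0,1)→(p3,2,←)
state=p3 head=-1 tape=_[_]211   (p3,_)→(p3,2,→)
state=p3 head=0 tape=_2[2]11   (p3,2)→(p3,1,←)
state=p3 head=-1 tape=_[2]111   (p3,2)→(p3,1,←)
state=p3 head=-2 tape=[_]1111   (p3,_)→(p3,2,→)
state=p3 head=-1 tape=2[1]111   (p3,1)→(p2,2,→)
state=p2 head=0 tape=22[1]11   (p2,1)→(pH,2,←)
state=pH head=-1 tape=2[2]211
At halt the head is at cell -1.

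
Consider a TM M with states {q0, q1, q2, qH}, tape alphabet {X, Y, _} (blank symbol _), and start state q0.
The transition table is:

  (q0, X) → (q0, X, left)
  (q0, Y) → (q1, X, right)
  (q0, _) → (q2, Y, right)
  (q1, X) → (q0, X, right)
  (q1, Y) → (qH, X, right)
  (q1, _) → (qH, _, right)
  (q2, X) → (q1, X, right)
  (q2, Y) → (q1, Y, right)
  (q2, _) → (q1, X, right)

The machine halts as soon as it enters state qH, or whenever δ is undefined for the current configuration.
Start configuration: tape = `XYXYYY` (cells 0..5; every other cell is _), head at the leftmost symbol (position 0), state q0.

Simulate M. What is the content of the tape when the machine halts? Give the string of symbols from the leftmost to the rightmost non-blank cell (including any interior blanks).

YXXXYYY

state=q0 head=0 tape=_[X]YXYYY   (q0,X)→(q0,X,left)
state=q0 head=-1 tape=[_]XYXYYY   (q0,_)→(q2,Y,right)
state=q2 head=0 tape=Y[X]YXYYY   (q2,X)→(q1,X,right)
state=q1 head=1 tape=YX[Y]XYYY   (q1,Y)→(qH,X,right)
state=qH head=2 tape=YXX[X]YYY
The non-blank tape span at halt is YXXXYYY.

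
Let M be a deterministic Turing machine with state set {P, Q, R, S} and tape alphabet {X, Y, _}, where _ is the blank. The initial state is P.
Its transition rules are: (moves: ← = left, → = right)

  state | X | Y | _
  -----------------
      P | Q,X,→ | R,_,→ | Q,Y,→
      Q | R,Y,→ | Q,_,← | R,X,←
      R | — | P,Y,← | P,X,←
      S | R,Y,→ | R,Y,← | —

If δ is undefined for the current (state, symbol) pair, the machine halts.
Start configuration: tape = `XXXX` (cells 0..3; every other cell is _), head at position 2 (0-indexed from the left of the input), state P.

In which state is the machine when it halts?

P | XX[X]X_   read X → write X, move →, go to Q
Q | XXX[X]_   read X → write Y, move →, go to R
R | XXXY[_]   read _ → write X, move ←, go to P
P | XXX[Y]X   read Y → write _, move →, go to R
R | XXX_[X]
No transition is defined for (R, X); M halts in state R.

R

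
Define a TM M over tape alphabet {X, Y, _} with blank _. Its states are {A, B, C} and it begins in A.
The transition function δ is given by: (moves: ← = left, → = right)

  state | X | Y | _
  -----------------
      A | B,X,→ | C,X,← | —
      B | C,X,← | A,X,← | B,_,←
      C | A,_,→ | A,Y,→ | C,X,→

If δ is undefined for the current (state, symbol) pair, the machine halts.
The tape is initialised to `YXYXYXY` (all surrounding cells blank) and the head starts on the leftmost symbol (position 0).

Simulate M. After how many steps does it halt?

29

A | _[Y]XYXYXY_   read Y → write X, move ←, go to C
C | [_]XXYXYXY_   read _ → write X, move →, go to C
C | X[X]XYXYXY_   read X → write _, move →, go to A
A | X_[X]YXYXY_   read X → write X, move →, go to B
B | X_X[Y]XYXY_   read Y → write X, move ←, go to A
A | X_[X]XXYXY_   read X → write X, move →, go to B
B | X_X[X]XYXY_   read X → write X, move ←, go to C
C | X_[X]XXYXY_   read X → write _, move →, go to A
A | X__[X]XYXY_   read X → write X, move →, go to B
B | X__X[X]YXY_   read X → write X, move ←, go to C
C | X__[X]XYXY_   read X → write _, move →, go to A
A | X___[X]YXY_   read X → write X, move →, go to B
B | X___X[Y]XY_   read Y → write X, move ←, go to A
A | X___[X]XXY_   read X → write X, move →, go to B
B | X___X[X]XY_   read X → write X, move ←, go to C
C | X___[X]XXY_   read X → write _, move →, go to A
A | X____[X]XY_   read X → write X, move →, go to B
B | X____X[X]Y_   read X → write X, move ←, go to C
C | X____[X]XY_   read X → write _, move →, go to A
A | X_____[X]Y_   read X → write X, move →, go to B
B | X_____X[Y]_   read Y → write X, move ←, go to A
A | X_____[X]X_   read X → write X, move →, go to B
B | X_____X[X]_   read X → write X, move ←, go to C
C | X_____[X]X_   read X → write _, move →, go to A
A | X______[X]_   read X → write X, move →, go to B
B | X______X[_]   read _ → write _, move ←, go to B
B | X______[X]_   read X → write X, move ←, go to C
C | X_____[_]X_   read _ → write X, move →, go to C
C | X_____X[X]_   read X → write _, move →, go to A
A | X_____X_[_]
M halts after 29 transitions.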